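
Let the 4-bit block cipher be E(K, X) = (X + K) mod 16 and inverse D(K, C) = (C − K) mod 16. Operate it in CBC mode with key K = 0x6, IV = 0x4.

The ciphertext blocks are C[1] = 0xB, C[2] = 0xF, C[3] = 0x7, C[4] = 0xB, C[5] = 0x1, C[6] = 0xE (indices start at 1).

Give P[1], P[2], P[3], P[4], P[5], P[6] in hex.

CBC decryption: P_i = D(K, C_i) ⊕ C_{i−1}, with C_{0} = IV.
P[1]: D(K, 0xB) = 0x5; 0x5 ⊕ 0x4 = 0x1.
P[2]: D(K, 0xF) = 0x9; 0x9 ⊕ 0xB = 0x2.
P[3]: D(K, 0x7) = 0x1; 0x1 ⊕ 0xF = 0xE.
P[4]: D(K, 0xB) = 0x5; 0x5 ⊕ 0x7 = 0x2.
P[5]: D(K, 0x1) = 0xB; 0xB ⊕ 0xB = 0x0.
P[6]: D(K, 0xE) = 0x8; 0x8 ⊕ 0x1 = 0x9.

P[1] = 0x1, P[2] = 0x2, P[3] = 0xE, P[4] = 0x2, P[5] = 0x0, P[6] = 0x9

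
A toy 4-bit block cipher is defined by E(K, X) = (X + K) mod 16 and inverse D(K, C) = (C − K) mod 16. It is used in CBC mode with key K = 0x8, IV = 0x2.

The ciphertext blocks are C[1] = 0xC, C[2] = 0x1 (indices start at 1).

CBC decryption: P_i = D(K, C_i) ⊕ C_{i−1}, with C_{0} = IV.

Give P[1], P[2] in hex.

P[1] = 0x6, P[2] = 0x5

P[1]: D(K, 0xC) = 0x4; 0x4 ⊕ 0x2 = 0x6.
P[2]: D(K, 0x1) = 0x9; 0x9 ⊕ 0xC = 0x5.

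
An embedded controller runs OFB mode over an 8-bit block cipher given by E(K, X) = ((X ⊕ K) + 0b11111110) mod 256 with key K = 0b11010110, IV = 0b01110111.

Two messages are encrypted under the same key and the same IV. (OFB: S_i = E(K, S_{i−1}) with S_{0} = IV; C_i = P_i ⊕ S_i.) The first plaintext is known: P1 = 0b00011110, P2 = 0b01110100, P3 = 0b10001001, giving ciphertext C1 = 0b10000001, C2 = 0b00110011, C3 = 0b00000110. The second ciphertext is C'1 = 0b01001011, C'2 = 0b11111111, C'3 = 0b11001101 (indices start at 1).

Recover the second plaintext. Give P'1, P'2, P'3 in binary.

P'1 = 0b11010100, P'2 = 0b10111000, P'3 = 0b01000010

In OFB with a reused IV, both messages share the same keystream S_i, so C_i ⊕ C'_i = P_i ⊕ P'_i and thus P'_i = P_i ⊕ C_i ⊕ C'_i.
P'1: 0b00011110 ⊕ 0b10000001 ⊕ 0b01001011 = 0b11010100.
P'2: 0b01110100 ⊕ 0b00110011 ⊕ 0b11111111 = 0b10111000.
P'3: 0b10001001 ⊕ 0b00000110 ⊕ 0b11001101 = 0b01000010.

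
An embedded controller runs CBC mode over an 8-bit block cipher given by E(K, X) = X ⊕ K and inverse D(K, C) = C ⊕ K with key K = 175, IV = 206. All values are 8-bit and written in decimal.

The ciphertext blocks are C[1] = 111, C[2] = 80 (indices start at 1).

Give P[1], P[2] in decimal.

CBC decryption: P_i = D(K, C_i) ⊕ C_{i−1}, with C_{0} = IV.
P[1]: D(K, 111) = 192; 192 ⊕ 206 = 14.
P[2]: D(K, 80) = 255; 255 ⊕ 111 = 144.

P[1] = 14, P[2] = 144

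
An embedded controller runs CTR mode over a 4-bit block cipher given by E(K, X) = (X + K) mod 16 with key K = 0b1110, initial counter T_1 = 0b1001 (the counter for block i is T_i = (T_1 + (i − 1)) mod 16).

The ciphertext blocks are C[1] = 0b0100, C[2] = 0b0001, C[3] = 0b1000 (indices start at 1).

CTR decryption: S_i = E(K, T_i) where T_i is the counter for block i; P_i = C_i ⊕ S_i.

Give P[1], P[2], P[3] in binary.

P[1] = 0b0011, P[2] = 0b1001, P[3] = 0b0001

P[1]: T = 0b1001, S = E(K, T) = 0b0111; 0b0100 ⊕ 0b0111 = 0b0011.
P[2]: T = 0b1010, S = E(K, T) = 0b1000; 0b0001 ⊕ 0b1000 = 0b1001.
P[3]: T = 0b1011, S = E(K, T) = 0b1001; 0b1000 ⊕ 0b1001 = 0b0001.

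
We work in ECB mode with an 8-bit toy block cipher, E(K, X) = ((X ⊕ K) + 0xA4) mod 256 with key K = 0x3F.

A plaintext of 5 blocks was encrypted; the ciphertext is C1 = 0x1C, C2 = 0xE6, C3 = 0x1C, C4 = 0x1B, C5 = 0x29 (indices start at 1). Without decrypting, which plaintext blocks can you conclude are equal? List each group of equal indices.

ECB encrypts each block independently with the same key, so equal ciphertext blocks imply equal plaintext blocks.
C1 = C3 = 0x1C, so P1 = P3.

P1 = P3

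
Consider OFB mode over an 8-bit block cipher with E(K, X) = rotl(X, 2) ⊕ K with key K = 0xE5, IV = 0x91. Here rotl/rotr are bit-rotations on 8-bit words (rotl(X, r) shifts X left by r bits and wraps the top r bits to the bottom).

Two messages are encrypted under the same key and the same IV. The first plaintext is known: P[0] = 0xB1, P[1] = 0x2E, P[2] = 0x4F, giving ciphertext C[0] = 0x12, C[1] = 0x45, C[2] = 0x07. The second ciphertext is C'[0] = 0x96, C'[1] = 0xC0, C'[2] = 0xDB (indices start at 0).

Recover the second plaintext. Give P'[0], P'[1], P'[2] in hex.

In OFB with a reused IV, both messages share the same keystream S_i, so C_i ⊕ C'_i = P_i ⊕ P'_i and thus P'_i = P_i ⊕ C_i ⊕ C'_i.
P'[0]: 0xB1 ⊕ 0x12 ⊕ 0x96 = 0x35.
P'[1]: 0x2E ⊕ 0x45 ⊕ 0xC0 = 0xAB.
P'[2]: 0x4F ⊕ 0x07 ⊕ 0xDB = 0x93.

P'[0] = 0x35, P'[1] = 0xAB, P'[2] = 0x93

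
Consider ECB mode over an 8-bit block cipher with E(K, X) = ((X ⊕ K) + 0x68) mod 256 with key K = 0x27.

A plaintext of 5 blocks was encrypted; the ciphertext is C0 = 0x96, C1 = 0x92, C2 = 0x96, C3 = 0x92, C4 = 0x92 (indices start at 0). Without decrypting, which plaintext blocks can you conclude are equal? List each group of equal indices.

P0 = P2; P1 = P3 = P4

ECB encrypts each block independently with the same key, so equal ciphertext blocks imply equal plaintext blocks.
C0 = C2 = 0x96, so P0 = P2.
C1 = C3 = C4 = 0x92, so P1 = P3 = P4.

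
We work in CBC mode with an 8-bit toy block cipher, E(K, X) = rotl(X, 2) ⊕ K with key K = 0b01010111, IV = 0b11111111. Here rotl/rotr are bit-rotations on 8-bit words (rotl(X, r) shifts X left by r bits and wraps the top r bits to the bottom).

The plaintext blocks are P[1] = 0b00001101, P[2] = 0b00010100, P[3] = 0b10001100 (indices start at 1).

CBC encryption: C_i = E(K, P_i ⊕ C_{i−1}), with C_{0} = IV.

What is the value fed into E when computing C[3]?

0b11111001

C[1]: P[1] ⊕ 0b11111111 = 0b11110010; E(K, 0b11110010) = 0b10011100.
C[2]: P[2] ⊕ 0b10011100 = 0b10001000; E(K, 0b10001000) = 0b01110101.
C[3]: P[3] ⊕ 0b01110101 = 0b11111001; E(K, 0b11111001) = 0b10110000.
So the input to E for block [3] is 0b11111001.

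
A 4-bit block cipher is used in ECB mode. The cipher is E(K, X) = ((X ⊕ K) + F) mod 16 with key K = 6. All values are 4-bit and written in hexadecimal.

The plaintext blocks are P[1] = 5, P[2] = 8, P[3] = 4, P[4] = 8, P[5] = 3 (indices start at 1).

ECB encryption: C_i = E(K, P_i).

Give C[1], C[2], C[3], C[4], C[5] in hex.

C[1]: E(K, 5) = 2.
C[2]: E(K, 8) = D.
C[3]: E(K, 4) = 1.
C[4]: E(K, 8) = D.
C[5]: E(K, 3) = 4.

C[1] = 2, C[2] = D, C[3] = 1, C[4] = D, C[5] = 4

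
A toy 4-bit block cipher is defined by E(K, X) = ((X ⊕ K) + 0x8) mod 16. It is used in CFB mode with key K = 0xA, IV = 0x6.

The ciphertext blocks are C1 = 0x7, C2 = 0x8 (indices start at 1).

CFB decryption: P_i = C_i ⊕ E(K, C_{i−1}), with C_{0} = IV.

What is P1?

P1: E(K, 0x6) = 0x4; 0x7 ⊕ 0x4 = 0x3.

P1 = 0x3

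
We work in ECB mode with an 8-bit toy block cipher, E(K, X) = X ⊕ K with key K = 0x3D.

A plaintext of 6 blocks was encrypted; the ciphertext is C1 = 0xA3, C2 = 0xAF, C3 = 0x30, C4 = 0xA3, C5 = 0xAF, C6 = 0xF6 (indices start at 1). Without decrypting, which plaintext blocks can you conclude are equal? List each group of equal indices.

P1 = P4; P2 = P5

ECB encrypts each block independently with the same key, so equal ciphertext blocks imply equal plaintext blocks.
C1 = C4 = 0xA3, so P1 = P4.
C2 = C5 = 0xAF, so P2 = P5.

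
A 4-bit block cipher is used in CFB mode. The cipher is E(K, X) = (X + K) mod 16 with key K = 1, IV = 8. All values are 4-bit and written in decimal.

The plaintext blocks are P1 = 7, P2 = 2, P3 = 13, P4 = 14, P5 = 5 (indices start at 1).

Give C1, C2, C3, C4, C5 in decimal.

C1 = 14, C2 = 13, C3 = 3, C4 = 10, C5 = 14

CFB encryption: C_i = P_i ⊕ E(K, C_{i−1}), with C_{0} = IV.
C1: E(K, 8) = 9; 7 ⊕ 9 = 14.
C2: E(K, 14) = 15; 2 ⊕ 15 = 13.
C3: E(K, 13) = 14; 13 ⊕ 14 = 3.
C4: E(K, 3) = 4; 14 ⊕ 4 = 10.
C5: E(K, 10) = 11; 5 ⊕ 11 = 14.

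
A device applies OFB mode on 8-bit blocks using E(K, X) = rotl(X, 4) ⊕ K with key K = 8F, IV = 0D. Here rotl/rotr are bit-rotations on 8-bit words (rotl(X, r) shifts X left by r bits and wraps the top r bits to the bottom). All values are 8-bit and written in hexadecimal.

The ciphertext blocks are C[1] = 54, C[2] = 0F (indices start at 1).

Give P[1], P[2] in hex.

P[1] = 0B, P[2] = 75

OFB decryption: S_i = E(K, S_{i−1}) with S_{0} = IV; P_i = C_i ⊕ S_i.
P[1]: S = E(K, 0D) = 5F; 54 ⊕ 5F = 0B.
P[2]: S = E(K, 5F) = 7A; 0F ⊕ 7A = 75.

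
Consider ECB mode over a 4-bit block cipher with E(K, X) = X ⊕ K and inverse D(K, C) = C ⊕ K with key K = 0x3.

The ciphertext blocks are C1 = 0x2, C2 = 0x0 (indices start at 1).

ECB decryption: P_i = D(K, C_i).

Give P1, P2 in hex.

P1: D(K, 0x2) = 0x1.
P2: D(K, 0x0) = 0x3.

P1 = 0x1, P2 = 0x3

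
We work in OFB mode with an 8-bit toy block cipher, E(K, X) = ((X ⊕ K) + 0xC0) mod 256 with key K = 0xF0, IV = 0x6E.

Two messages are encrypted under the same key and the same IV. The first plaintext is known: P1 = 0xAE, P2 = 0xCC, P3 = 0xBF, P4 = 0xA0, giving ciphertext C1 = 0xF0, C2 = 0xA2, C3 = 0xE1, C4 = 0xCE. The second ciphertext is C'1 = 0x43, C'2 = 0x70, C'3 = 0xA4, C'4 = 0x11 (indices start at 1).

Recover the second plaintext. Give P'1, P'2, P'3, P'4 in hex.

P'1 = 0x1D, P'2 = 0x1E, P'3 = 0xFA, P'4 = 0x7F

In OFB with a reused IV, both messages share the same keystream S_i, so C_i ⊕ C'_i = P_i ⊕ P'_i and thus P'_i = P_i ⊕ C_i ⊕ C'_i.
P'1: 0xAE ⊕ 0xF0 ⊕ 0x43 = 0x1D.
P'2: 0xCC ⊕ 0xA2 ⊕ 0x70 = 0x1E.
P'3: 0xBF ⊕ 0xE1 ⊕ 0xA4 = 0xFA.
P'4: 0xA0 ⊕ 0xCE ⊕ 0x11 = 0x7F.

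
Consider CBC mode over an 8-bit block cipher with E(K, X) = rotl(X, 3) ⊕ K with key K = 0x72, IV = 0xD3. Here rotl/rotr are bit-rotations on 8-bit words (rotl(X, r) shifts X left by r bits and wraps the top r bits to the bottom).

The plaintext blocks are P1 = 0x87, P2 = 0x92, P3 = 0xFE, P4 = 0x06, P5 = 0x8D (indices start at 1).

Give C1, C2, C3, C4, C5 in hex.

C1 = 0xD0, C2 = 0x60, C3 = 0x86, C4 = 0x76, C5 = 0xAD

CBC encryption: C_i = E(K, P_i ⊕ C_{i−1}), with C_{0} = IV.
C1: P1 ⊕ 0xD3 = 0x54; E(K, 0x54) = 0xD0.
C2: P2 ⊕ 0xD0 = 0x42; E(K, 0x42) = 0x60.
C3: P3 ⊕ 0x60 = 0x9E; E(K, 0x9E) = 0x86.
C4: P4 ⊕ 0x86 = 0x80; E(K, 0x80) = 0x76.
C5: P5 ⊕ 0x76 = 0xFB; E(K, 0xFB) = 0xAD.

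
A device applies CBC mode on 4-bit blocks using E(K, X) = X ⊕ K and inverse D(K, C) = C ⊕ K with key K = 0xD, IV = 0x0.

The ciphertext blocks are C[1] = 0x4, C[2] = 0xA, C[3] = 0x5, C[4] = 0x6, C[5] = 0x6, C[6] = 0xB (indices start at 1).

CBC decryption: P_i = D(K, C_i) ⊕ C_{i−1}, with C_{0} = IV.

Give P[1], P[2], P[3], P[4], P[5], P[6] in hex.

P[1] = 0x9, P[2] = 0x3, P[3] = 0x2, P[4] = 0xE, P[5] = 0xD, P[6] = 0x0

P[1]: D(K, 0x4) = 0x9; 0x9 ⊕ 0x0 = 0x9.
P[2]: D(K, 0xA) = 0x7; 0x7 ⊕ 0x4 = 0x3.
P[3]: D(K, 0x5) = 0x8; 0x8 ⊕ 0xA = 0x2.
P[4]: D(K, 0x6) = 0xB; 0xB ⊕ 0x5 = 0xE.
P[5]: D(K, 0x6) = 0xB; 0xB ⊕ 0x6 = 0xD.
P[6]: D(K, 0xB) = 0x6; 0x6 ⊕ 0x6 = 0x0.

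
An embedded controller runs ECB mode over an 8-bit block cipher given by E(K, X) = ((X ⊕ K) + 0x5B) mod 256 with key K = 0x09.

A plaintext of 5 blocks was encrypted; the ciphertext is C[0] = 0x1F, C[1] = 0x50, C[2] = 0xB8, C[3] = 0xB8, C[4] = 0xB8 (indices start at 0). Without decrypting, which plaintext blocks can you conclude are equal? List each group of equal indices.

P[2] = P[3] = P[4]

ECB encrypts each block independently with the same key, so equal ciphertext blocks imply equal plaintext blocks.
C[2] = C[3] = C[4] = 0xB8, so P[2] = P[3] = P[4].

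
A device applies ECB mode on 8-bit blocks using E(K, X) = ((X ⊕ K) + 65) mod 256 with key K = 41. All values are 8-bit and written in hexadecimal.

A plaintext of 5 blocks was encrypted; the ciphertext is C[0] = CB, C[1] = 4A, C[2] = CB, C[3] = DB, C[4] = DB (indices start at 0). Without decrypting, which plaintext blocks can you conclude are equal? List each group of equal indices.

ECB encrypts each block independently with the same key, so equal ciphertext blocks imply equal plaintext blocks.
C[0] = C[2] = CB, so P[0] = P[2].
C[3] = C[4] = DB, so P[3] = P[4].

P[0] = P[2]; P[3] = P[4]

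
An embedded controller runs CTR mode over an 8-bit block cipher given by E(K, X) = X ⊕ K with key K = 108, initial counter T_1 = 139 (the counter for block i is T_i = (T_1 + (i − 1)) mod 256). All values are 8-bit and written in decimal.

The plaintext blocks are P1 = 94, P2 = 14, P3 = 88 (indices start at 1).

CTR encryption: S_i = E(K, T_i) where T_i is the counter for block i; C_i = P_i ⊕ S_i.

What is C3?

C1: T = 139, S = E(K, T) = 231; 94 ⊕ 231 = 185.
C2: T = 140, S = E(K, T) = 224; 14 ⊕ 224 = 238.
C3: T = 141, S = E(K, T) = 225; 88 ⊕ 225 = 185.

C3 = 185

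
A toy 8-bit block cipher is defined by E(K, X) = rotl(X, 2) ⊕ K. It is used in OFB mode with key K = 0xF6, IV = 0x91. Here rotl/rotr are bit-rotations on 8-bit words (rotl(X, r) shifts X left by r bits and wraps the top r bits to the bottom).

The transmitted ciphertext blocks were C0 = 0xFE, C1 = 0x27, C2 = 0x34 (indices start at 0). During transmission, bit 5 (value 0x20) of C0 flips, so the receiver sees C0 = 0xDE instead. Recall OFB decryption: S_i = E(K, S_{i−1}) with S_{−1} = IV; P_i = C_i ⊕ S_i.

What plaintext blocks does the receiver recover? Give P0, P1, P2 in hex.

P0 = 0x6E, P1 = 0x13, P2 = 0x12

Only C0 changed, to 0xDE. In OFB, a change in C_i flips the same bit in P_i only; the keystream is unaffected. Decrypting the received ciphertext:
P0: S = E(K, 0x91) = 0xB0; 0xDE ⊕ 0xB0 = 0x6E.
P1: S = E(K, 0xB0) = 0x34; 0x27 ⊕ 0x34 = 0x13.
P2: S = E(K, 0x34) = 0x26; 0x34 ⊕ 0x26 = 0x12.
Blocks that differ from the original plaintext: P0.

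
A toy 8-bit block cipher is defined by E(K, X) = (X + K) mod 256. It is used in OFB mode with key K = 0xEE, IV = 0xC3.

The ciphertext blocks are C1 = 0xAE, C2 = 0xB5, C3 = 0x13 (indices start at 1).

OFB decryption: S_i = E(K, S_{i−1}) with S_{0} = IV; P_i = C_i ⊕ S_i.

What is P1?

P1 = 0x1F

P1: S = E(K, 0xC3) = 0xB1; 0xAE ⊕ 0xB1 = 0x1F.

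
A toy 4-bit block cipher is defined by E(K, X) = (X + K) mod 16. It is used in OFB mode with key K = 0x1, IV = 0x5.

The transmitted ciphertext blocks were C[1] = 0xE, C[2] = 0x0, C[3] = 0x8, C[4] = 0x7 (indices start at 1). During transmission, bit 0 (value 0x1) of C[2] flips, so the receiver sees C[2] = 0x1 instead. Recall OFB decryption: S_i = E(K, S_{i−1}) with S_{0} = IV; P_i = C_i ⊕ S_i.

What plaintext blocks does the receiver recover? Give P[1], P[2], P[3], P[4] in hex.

P[1] = 0x8, P[2] = 0x6, P[3] = 0x0, P[4] = 0xE

Only C[2] changed, to 0x1. In OFB, a change in C_i flips the same bit in P_i only; the keystream is unaffected. Decrypting the received ciphertext:
P[1]: S = E(K, 0x5) = 0x6; 0xE ⊕ 0x6 = 0x8.
P[2]: S = E(K, 0x6) = 0x7; 0x1 ⊕ 0x7 = 0x6.
P[3]: S = E(K, 0x7) = 0x8; 0x8 ⊕ 0x8 = 0x0.
P[4]: S = E(K, 0x8) = 0x9; 0x7 ⊕ 0x9 = 0xE.
Blocks that differ from the original plaintext: P[2].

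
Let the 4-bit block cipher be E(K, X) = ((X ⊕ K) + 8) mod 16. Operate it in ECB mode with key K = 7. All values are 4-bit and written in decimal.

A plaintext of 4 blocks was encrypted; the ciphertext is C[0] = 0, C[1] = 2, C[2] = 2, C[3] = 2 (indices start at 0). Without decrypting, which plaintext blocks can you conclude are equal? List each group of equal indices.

P[1] = P[2] = P[3]

ECB encrypts each block independently with the same key, so equal ciphertext blocks imply equal plaintext blocks.
C[1] = C[2] = C[3] = 2, so P[1] = P[2] = P[3].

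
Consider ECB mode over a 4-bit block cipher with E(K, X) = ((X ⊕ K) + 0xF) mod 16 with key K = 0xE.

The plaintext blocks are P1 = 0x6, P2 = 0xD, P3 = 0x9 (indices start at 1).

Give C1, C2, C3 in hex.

ECB encryption: C_i = E(K, P_i).
C1: E(K, 0x6) = 0x7.
C2: E(K, 0xD) = 0x2.
C3: E(K, 0x9) = 0x6.

C1 = 0x7, C2 = 0x2, C3 = 0x6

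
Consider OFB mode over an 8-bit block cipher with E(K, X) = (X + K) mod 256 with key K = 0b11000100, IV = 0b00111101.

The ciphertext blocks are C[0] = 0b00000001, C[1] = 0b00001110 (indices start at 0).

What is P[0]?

P[0] = 0b00000000

OFB decryption: S_i = E(K, S_{i−1}) with S_{−1} = IV; P_i = C_i ⊕ S_i.
P[0]: S = E(K, 0b00111101) = 0b00000001; 0b00000001 ⊕ 0b00000001 = 0b00000000.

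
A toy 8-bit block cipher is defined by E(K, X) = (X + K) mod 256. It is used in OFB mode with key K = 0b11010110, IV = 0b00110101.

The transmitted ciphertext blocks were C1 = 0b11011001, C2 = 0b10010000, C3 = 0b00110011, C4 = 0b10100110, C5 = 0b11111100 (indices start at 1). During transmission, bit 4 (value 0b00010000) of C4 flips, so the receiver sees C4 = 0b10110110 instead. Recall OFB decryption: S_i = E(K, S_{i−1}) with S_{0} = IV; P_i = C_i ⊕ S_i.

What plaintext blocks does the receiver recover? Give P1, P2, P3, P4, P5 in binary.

P1 = 0b11010010, P2 = 0b01110001, P3 = 0b10000100, P4 = 0b00111011, P5 = 0b10011111

Only C4 changed, to 0b10110110. In OFB, a change in C_i flips the same bit in P_i only; the keystream is unaffected. Decrypting the received ciphertext:
P1: S = E(K, 0b00110101) = 0b00001011; 0b11011001 ⊕ 0b00001011 = 0b11010010.
P2: S = E(K, 0b00001011) = 0b11100001; 0b10010000 ⊕ 0b11100001 = 0b01110001.
P3: S = E(K, 0b11100001) = 0b10110111; 0b00110011 ⊕ 0b10110111 = 0b10000100.
P4: S = E(K, 0b10110111) = 0b10001101; 0b10110110 ⊕ 0b10001101 = 0b00111011.
P5: S = E(K, 0b10001101) = 0b01100011; 0b11111100 ⊕ 0b01100011 = 0b10011111.
Blocks that differ from the original plaintext: P4.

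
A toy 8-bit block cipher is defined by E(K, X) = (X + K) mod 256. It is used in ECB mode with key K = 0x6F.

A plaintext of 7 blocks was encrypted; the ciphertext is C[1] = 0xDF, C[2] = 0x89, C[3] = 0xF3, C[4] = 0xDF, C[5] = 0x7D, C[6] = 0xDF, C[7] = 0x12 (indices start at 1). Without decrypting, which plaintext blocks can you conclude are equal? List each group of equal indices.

ECB encrypts each block independently with the same key, so equal ciphertext blocks imply equal plaintext blocks.
C[1] = C[4] = C[6] = 0xDF, so P[1] = P[4] = P[6].

P[1] = P[4] = P[6]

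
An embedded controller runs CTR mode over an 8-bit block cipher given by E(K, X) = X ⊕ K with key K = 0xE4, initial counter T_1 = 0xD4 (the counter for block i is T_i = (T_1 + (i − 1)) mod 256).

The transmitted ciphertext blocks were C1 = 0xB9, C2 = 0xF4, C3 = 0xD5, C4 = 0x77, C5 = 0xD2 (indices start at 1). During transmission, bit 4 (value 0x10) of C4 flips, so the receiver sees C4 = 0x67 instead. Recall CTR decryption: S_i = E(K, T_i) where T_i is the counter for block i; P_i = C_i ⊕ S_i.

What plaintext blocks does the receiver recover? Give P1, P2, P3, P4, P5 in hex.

P1 = 0x89, P2 = 0xC5, P3 = 0xE7, P4 = 0x54, P5 = 0xEE

Only C4 changed, to 0x67. In CTR, a change in C_i flips the same bit in P_i only; the keystream is unaffected. Decrypting the received ciphertext:
P1: T = 0xD4, S = E(K, T) = 0x30; 0xB9 ⊕ 0x30 = 0x89.
P2: T = 0xD5, S = E(K, T) = 0x31; 0xF4 ⊕ 0x31 = 0xC5.
P3: T = 0xD6, S = E(K, T) = 0x32; 0xD5 ⊕ 0x32 = 0xE7.
P4: T = 0xD7, S = E(K, T) = 0x33; 0x67 ⊕ 0x33 = 0x54.
P5: T = 0xD8, S = E(K, T) = 0x3C; 0xD2 ⊕ 0x3C = 0xEE.
Blocks that differ from the original plaintext: P4.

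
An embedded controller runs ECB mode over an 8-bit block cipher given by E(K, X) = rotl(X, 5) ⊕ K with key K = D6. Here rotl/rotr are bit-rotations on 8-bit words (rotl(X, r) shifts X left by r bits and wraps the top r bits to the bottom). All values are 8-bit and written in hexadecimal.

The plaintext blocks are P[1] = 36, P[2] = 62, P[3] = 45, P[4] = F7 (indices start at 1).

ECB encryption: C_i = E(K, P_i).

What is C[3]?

C[3]: E(K, 45) = 7E.

C[3] = 7E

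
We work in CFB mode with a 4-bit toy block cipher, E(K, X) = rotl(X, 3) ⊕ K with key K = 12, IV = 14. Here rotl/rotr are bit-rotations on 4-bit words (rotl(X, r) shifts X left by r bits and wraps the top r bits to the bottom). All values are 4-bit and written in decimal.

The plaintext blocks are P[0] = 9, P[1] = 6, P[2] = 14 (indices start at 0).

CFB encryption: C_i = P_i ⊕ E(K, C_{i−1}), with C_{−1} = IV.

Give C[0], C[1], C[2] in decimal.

C[0] = 2, C[1] = 11, C[2] = 15

C[0]: E(K, 14) = 11; 9 ⊕ 11 = 2.
C[1]: E(K, 2) = 13; 6 ⊕ 13 = 11.
C[2]: E(K, 11) = 1; 14 ⊕ 1 = 15.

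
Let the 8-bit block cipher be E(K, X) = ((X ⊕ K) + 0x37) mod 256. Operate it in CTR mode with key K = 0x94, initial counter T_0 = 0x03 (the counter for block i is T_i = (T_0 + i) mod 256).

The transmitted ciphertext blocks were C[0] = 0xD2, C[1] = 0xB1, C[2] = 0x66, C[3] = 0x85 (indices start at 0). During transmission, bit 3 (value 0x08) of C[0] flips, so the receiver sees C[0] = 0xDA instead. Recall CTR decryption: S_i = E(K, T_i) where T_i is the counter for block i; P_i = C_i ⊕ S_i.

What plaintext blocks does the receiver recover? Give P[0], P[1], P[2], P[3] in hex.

Only C[0] changed, to 0xDA. In CTR, a change in C_i flips the same bit in P_i only; the keystream is unaffected. Decrypting the received ciphertext:
P[0]: T = 0x03, S = E(K, T) = 0xCE; 0xDA ⊕ 0xCE = 0x14.
P[1]: T = 0x04, S = E(K, T) = 0xC7; 0xB1 ⊕ 0xC7 = 0x76.
P[2]: T = 0x05, S = E(K, T) = 0xC8; 0x66 ⊕ 0xC8 = 0xAE.
P[3]: T = 0x06, S = E(K, T) = 0xC9; 0x85 ⊕ 0xC9 = 0x4C.
Blocks that differ from the original plaintext: P[0].

P[0] = 0x14, P[1] = 0x76, P[2] = 0xAE, P[3] = 0x4C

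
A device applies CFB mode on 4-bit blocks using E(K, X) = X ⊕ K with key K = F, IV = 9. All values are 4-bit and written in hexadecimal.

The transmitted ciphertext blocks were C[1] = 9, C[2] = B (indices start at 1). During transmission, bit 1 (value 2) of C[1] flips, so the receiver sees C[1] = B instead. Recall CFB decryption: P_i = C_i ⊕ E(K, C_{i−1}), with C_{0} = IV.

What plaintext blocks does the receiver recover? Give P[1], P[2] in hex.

Only C[1] changed, to B. In CFB, a change in C_i flips the same bit in P_i and garbles P_{i+1}. Decrypting the received ciphertext:
P[1]: E(K, 9) = 6; B ⊕ 6 = D.
P[2]: E(K, B) = 4; B ⊕ 4 = F.
Blocks that differ from the original plaintext: P[1], P[2].

P[1] = D, P[2] = F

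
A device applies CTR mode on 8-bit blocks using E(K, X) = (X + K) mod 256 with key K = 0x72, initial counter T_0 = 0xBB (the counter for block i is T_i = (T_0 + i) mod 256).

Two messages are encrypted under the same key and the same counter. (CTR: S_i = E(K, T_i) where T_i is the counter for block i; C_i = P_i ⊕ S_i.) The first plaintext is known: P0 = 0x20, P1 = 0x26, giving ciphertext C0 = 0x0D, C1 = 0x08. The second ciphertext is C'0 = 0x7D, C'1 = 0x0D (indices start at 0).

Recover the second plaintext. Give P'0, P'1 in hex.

In CTR with a reused counter, both messages share the same keystream S_i, so C_i ⊕ C'_i = P_i ⊕ P'_i and thus P'_i = P_i ⊕ C_i ⊕ C'_i.
P'0: 0x20 ⊕ 0x0D ⊕ 0x7D = 0x50.
P'1: 0x26 ⊕ 0x08 ⊕ 0x0D = 0x23.

P'0 = 0x50, P'1 = 0x23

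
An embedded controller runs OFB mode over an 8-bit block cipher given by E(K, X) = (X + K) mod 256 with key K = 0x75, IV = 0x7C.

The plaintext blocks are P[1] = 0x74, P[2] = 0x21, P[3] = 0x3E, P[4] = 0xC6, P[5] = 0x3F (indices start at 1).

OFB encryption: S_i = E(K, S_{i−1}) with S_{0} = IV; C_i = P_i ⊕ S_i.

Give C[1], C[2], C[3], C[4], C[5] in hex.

C[1] = 0x85, C[2] = 0x47, C[3] = 0xE5, C[4] = 0x96, C[5] = 0xFA

C[1]: S = E(K, 0x7C) = 0xF1; 0x74 ⊕ 0xF1 = 0x85.
C[2]: S = E(K, 0xF1) = 0x66; 0x21 ⊕ 0x66 = 0x47.
C[3]: S = E(K, 0x66) = 0xDB; 0x3E ⊕ 0xDB = 0xE5.
C[4]: S = E(K, 0xDB) = 0x50; 0xC6 ⊕ 0x50 = 0x96.
C[5]: S = E(K, 0x50) = 0xC5; 0x3F ⊕ 0xC5 = 0xFA.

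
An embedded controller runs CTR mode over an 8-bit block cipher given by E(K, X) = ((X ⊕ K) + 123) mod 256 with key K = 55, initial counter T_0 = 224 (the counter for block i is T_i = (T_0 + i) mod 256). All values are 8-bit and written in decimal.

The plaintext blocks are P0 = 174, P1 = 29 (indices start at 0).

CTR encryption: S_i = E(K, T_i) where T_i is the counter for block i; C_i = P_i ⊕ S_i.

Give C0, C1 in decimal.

C0 = 252, C1 = 76

C0: T = 224, S = E(K, T) = 82; 174 ⊕ 82 = 252.
C1: T = 225, S = E(K, T) = 81; 29 ⊕ 81 = 76.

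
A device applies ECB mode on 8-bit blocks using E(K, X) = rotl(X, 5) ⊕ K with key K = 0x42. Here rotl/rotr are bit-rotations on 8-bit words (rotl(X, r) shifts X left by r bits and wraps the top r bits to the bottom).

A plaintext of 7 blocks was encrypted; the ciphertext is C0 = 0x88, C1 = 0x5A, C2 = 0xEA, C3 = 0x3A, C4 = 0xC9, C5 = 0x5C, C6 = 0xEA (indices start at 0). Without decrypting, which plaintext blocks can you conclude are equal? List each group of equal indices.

P2 = P6

ECB encrypts each block independently with the same key, so equal ciphertext blocks imply equal plaintext blocks.
C2 = C6 = 0xEA, so P2 = P6.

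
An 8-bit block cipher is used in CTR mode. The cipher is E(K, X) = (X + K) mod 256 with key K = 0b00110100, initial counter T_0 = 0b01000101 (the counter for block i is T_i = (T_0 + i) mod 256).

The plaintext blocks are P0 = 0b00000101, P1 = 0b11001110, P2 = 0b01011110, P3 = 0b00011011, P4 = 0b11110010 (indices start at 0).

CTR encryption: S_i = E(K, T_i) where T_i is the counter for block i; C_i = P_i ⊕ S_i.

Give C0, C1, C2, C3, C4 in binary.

C0: T = 0b01000101, S = E(K, T) = 0b01111001; 0b00000101 ⊕ 0b01111001 = 0b01111100.
C1: T = 0b01000110, S = E(K, T) = 0b01111010; 0b11001110 ⊕ 0b01111010 = 0b10110100.
C2: T = 0b01000111, S = E(K, T) = 0b01111011; 0b01011110 ⊕ 0b01111011 = 0b00100101.
C3: T = 0b01001000, S = E(K, T) = 0b01111100; 0b00011011 ⊕ 0b01111100 = 0b01100111.
C4: T = 0b01001001, S = E(K, T) = 0b01111101; 0b11110010 ⊕ 0b01111101 = 0b10001111.

C0 = 0b01111100, C1 = 0b10110100, C2 = 0b00100101, C3 = 0b01100111, C4 = 0b10001111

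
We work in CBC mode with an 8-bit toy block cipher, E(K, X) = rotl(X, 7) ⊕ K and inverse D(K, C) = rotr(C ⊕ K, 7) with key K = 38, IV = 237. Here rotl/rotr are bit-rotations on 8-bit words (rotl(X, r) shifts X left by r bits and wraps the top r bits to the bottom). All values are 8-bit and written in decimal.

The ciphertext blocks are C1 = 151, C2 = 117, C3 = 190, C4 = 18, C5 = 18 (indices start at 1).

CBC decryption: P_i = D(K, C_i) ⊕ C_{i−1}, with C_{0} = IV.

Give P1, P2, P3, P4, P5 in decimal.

P1: D(K, 151) = 99; 99 ⊕ 237 = 142.
P2: D(K, 117) = 166; 166 ⊕ 151 = 49.
P3: D(K, 190) = 49; 49 ⊕ 117 = 68.
P4: D(K, 18) = 104; 104 ⊕ 190 = 214.
P5: D(K, 18) = 104; 104 ⊕ 18 = 122.

P1 = 142, P2 = 49, P3 = 68, P4 = 214, P5 = 122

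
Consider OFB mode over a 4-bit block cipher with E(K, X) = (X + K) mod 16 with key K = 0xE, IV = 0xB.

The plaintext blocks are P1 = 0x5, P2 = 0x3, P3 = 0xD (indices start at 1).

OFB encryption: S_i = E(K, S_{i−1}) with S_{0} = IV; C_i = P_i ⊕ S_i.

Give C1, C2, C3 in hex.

C1: S = E(K, 0xB) = 0x9; 0x5 ⊕ 0x9 = 0xC.
C2: S = E(K, 0x9) = 0x7; 0x3 ⊕ 0x7 = 0x4.
C3: S = E(K, 0x7) = 0x5; 0xD ⊕ 0x5 = 0x8.

C1 = 0xC, C2 = 0x4, C3 = 0x8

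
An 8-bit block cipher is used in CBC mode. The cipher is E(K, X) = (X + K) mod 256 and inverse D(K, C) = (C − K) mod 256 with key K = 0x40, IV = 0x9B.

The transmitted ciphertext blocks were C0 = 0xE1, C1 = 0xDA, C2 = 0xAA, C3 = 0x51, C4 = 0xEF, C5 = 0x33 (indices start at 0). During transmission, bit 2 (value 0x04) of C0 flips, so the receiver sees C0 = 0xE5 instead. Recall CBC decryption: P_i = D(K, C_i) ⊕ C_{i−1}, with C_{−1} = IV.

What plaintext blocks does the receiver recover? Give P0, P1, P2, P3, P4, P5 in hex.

Only C0 changed, to 0xE5. In CBC, a change in C_i garbles P_i and flips the same bit in P_{i+1}. Decrypting the received ciphertext:
P0: D(K, 0xE5) = 0xA5; 0xA5 ⊕ 0x9B = 0x3E.
P1: D(K, 0xDA) = 0x9A; 0x9A ⊕ 0xE5 = 0x7F.
P2: D(K, 0xAA) = 0x6A; 0x6A ⊕ 0xDA = 0xB0.
P3: D(K, 0x51) = 0x11; 0x11 ⊕ 0xAA = 0xBB.
P4: D(K, 0xEF) = 0xAF; 0xAF ⊕ 0x51 = 0xFE.
P5: D(K, 0x33) = 0xF3; 0xF3 ⊕ 0xEF = 0x1C.
Blocks that differ from the original plaintext: P0, P1.

P0 = 0x3E, P1 = 0x7F, P2 = 0xB0, P3 = 0xBB, P4 = 0xFE, P5 = 0x1C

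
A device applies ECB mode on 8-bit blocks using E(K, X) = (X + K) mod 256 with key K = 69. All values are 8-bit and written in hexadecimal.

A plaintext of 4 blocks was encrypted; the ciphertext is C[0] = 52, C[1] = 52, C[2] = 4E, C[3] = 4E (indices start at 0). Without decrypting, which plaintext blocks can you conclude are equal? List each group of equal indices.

ECB encrypts each block independently with the same key, so equal ciphertext blocks imply equal plaintext blocks.
C[0] = C[1] = 52, so P[0] = P[1].
C[2] = C[3] = 4E, so P[2] = P[3].

P[0] = P[1]; P[2] = P[3]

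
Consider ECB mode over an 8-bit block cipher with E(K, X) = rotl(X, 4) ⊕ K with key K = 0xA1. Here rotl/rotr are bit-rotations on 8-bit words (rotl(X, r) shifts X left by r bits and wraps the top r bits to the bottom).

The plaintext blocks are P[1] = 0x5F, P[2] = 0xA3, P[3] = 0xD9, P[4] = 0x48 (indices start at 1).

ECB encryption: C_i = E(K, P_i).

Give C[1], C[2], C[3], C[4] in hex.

C[1] = 0x54, C[2] = 0x9B, C[3] = 0x3C, C[4] = 0x25

C[1]: E(K, 0x5F) = 0x54.
C[2]: E(K, 0xA3) = 0x9B.
C[3]: E(K, 0xD9) = 0x3C.
C[4]: E(K, 0x48) = 0x25.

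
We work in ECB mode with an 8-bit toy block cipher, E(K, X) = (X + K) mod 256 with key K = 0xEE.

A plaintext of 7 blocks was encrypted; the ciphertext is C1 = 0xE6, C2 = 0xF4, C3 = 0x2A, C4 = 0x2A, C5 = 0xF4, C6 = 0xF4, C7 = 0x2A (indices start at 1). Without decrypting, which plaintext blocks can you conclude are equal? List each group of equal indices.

P2 = P5 = P6; P3 = P4 = P7

ECB encrypts each block independently with the same key, so equal ciphertext blocks imply equal plaintext blocks.
C2 = C5 = C6 = 0xF4, so P2 = P5 = P6.
C3 = C4 = C7 = 0x2A, so P3 = P4 = P7.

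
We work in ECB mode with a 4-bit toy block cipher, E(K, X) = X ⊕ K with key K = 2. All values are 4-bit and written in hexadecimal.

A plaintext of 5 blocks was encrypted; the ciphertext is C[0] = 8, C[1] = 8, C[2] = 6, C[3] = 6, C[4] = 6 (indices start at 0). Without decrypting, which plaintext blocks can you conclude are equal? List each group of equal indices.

P[0] = P[1]; P[2] = P[3] = P[4]

ECB encrypts each block independently with the same key, so equal ciphertext blocks imply equal plaintext blocks.
C[0] = C[1] = 8, so P[0] = P[1].
C[2] = C[3] = C[4] = 6, so P[2] = P[3] = P[4].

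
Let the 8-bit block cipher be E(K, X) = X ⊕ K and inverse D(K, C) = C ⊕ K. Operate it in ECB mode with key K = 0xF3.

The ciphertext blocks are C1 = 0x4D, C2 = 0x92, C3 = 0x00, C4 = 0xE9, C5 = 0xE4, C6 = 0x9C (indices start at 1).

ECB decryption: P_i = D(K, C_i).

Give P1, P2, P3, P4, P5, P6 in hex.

P1 = 0xBE, P2 = 0x61, P3 = 0xF3, P4 = 0x1A, P5 = 0x17, P6 = 0x6F

P1: D(K, 0x4D) = 0xBE.
P2: D(K, 0x92) = 0x61.
P3: D(K, 0x00) = 0xF3.
P4: D(K, 0xE9) = 0x1A.
P5: D(K, 0xE4) = 0x17.
P6: D(K, 0x9C) = 0x6F.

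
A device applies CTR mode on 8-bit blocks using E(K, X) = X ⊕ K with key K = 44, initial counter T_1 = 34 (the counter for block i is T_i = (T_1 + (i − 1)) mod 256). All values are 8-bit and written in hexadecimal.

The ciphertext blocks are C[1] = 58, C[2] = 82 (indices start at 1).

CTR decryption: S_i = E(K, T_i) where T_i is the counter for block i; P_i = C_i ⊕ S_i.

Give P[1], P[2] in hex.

P[1]: T = 34, S = E(K, T) = 70; 58 ⊕ 70 = 28.
P[2]: T = 35, S = E(K, T) = 71; 82 ⊕ 71 = F3.

P[1] = 28, P[2] = F3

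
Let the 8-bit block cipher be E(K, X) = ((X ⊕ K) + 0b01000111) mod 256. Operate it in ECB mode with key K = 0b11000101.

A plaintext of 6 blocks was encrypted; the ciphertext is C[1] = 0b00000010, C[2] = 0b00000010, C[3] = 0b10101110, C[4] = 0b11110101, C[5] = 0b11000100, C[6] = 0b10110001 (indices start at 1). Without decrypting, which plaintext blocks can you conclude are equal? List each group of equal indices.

P[1] = P[2]

ECB encrypts each block independently with the same key, so equal ciphertext blocks imply equal plaintext blocks.
C[1] = C[2] = 0b00000010, so P[1] = P[2].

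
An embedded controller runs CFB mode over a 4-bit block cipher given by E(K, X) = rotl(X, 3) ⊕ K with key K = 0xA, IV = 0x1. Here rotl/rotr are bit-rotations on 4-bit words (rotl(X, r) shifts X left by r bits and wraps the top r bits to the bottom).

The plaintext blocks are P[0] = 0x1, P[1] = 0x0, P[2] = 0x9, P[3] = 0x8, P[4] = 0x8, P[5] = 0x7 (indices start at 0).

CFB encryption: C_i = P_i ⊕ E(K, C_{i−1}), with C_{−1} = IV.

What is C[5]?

C[5] = 0x1

C[0]: E(K, 0x1) = 0x2; 0x1 ⊕ 0x2 = 0x3.
C[1]: E(K, 0x3) = 0x3; 0x0 ⊕ 0x3 = 0x3.
C[2]: E(K, 0x3) = 0x3; 0x9 ⊕ 0x3 = 0xA.
C[3]: E(K, 0xA) = 0xF; 0x8 ⊕ 0xF = 0x7.
C[4]: E(K, 0x7) = 0x1; 0x8 ⊕ 0x1 = 0x9.
C[5]: E(K, 0x9) = 0x6; 0x7 ⊕ 0x6 = 0x1.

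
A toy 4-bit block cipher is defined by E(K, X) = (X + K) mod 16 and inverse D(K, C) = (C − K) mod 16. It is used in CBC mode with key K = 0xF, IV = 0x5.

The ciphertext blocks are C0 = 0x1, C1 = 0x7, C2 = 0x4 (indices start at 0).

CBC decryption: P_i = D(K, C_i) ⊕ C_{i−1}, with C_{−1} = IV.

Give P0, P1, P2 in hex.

P0 = 0x7, P1 = 0x9, P2 = 0x2

P0: D(K, 0x1) = 0x2; 0x2 ⊕ 0x5 = 0x7.
P1: D(K, 0x7) = 0x8; 0x8 ⊕ 0x1 = 0x9.
P2: D(K, 0x4) = 0x5; 0x5 ⊕ 0x7 = 0x2.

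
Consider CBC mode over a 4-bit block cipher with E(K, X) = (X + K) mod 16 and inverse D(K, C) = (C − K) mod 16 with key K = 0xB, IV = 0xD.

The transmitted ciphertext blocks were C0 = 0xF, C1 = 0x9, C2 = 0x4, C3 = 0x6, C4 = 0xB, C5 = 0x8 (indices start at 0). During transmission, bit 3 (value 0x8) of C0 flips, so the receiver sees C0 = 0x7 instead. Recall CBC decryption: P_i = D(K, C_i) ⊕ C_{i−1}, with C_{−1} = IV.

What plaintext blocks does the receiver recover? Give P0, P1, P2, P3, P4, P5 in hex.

Only C0 changed, to 0x7. In CBC, a change in C_i garbles P_i and flips the same bit in P_{i+1}. Decrypting the received ciphertext:
P0: D(K, 0x7) = 0xC; 0xC ⊕ 0xD = 0x1.
P1: D(K, 0x9) = 0xE; 0xE ⊕ 0x7 = 0x9.
P2: D(K, 0x4) = 0x9; 0x9 ⊕ 0x9 = 0x0.
P3: D(K, 0x6) = 0xB; 0xB ⊕ 0x4 = 0xF.
P4: D(K, 0xB) = 0x0; 0x0 ⊕ 0x6 = 0x6.
P5: D(K, 0x8) = 0xD; 0xD ⊕ 0xB = 0x6.
Blocks that differ from the original plaintext: P0, P1.

P0 = 0x1, P1 = 0x9, P2 = 0x0, P3 = 0xF, P4 = 0x6, P5 = 0x6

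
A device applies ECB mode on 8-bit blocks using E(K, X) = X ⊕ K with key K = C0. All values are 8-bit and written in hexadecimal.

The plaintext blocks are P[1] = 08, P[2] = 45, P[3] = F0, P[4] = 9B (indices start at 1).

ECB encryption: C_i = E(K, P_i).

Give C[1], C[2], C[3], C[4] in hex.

C[1] = C8, C[2] = 85, C[3] = 30, C[4] = 5B

C[1]: E(K, 08) = C8.
C[2]: E(K, 45) = 85.
C[3]: E(K, F0) = 30.
C[4]: E(K, 9B) = 5B.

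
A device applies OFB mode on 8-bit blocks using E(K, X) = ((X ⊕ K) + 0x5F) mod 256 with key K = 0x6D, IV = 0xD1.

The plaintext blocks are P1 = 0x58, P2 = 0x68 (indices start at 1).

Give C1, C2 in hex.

C1 = 0x43, C2 = 0xBD

OFB encryption: S_i = E(K, S_{i−1}) with S_{0} = IV; C_i = P_i ⊕ S_i.
C1: S = E(K, 0xD1) = 0x1B; 0x58 ⊕ 0x1B = 0x43.
C2: S = E(K, 0x1B) = 0xD5; 0x68 ⊕ 0xD5 = 0xBD.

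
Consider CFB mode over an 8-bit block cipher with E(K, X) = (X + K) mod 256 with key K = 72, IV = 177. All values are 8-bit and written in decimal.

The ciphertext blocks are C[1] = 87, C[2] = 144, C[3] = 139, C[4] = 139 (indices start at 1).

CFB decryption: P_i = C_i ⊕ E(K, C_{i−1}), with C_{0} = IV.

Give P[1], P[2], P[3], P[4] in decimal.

P[1] = 174, P[2] = 15, P[3] = 83, P[4] = 88

P[1]: E(K, 177) = 249; 87 ⊕ 249 = 174.
P[2]: E(K, 87) = 159; 144 ⊕ 159 = 15.
P[3]: E(K, 144) = 216; 139 ⊕ 216 = 83.
P[4]: E(K, 139) = 211; 139 ⊕ 211 = 88.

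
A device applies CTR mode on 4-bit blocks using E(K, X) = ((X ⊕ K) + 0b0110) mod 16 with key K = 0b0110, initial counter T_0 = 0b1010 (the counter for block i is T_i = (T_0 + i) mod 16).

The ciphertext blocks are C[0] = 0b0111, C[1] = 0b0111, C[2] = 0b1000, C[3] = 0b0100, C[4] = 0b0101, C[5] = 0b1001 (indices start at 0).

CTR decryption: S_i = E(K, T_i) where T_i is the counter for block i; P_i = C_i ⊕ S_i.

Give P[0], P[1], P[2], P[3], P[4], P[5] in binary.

P[0]: T = 0b1010, S = E(K, T) = 0b0010; 0b0111 ⊕ 0b0010 = 0b0101.
P[1]: T = 0b1011, S = E(K, T) = 0b0011; 0b0111 ⊕ 0b0011 = 0b0100.
P[2]: T = 0b1100, S = E(K, T) = 0b0000; 0b1000 ⊕ 0b0000 = 0b1000.
P[3]: T = 0b1101, S = E(K, T) = 0b0001; 0b0100 ⊕ 0b0001 = 0b0101.
P[4]: T = 0b1110, S = E(K, T) = 0b1110; 0b0101 ⊕ 0b1110 = 0b1011.
P[5]: T = 0b1111, S = E(K, T) = 0b1111; 0b1001 ⊕ 0b1111 = 0b0110.

P[0] = 0b0101, P[1] = 0b0100, P[2] = 0b1000, P[3] = 0b0101, P[4] = 0b1011, P[5] = 0b0110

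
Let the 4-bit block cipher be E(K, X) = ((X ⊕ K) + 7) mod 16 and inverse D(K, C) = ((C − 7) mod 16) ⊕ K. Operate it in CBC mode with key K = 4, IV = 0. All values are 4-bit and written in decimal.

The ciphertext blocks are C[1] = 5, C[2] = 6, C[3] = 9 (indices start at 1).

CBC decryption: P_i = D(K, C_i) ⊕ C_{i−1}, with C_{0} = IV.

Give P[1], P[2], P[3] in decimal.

P[1]: D(K, 5) = 10; 10 ⊕ 0 = 10.
P[2]: D(K, 6) = 11; 11 ⊕ 5 = 14.
P[3]: D(K, 9) = 6; 6 ⊕ 6 = 0.

P[1] = 10, P[2] = 14, P[3] = 0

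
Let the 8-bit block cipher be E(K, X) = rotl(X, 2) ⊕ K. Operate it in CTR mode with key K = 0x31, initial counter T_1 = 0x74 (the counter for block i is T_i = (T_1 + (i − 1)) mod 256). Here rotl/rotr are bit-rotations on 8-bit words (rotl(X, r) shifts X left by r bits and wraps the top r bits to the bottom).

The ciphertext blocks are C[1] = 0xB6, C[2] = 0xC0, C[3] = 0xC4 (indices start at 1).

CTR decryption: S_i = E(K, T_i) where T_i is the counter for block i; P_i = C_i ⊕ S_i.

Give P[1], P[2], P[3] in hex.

P[1] = 0x56, P[2] = 0x24, P[3] = 0x2C

P[1]: T = 0x74, S = E(K, T) = 0xE0; 0xB6 ⊕ 0xE0 = 0x56.
P[2]: T = 0x75, S = E(K, T) = 0xE4; 0xC0 ⊕ 0xE4 = 0x24.
P[3]: T = 0x76, S = E(K, T) = 0xE8; 0xC4 ⊕ 0xE8 = 0x2C.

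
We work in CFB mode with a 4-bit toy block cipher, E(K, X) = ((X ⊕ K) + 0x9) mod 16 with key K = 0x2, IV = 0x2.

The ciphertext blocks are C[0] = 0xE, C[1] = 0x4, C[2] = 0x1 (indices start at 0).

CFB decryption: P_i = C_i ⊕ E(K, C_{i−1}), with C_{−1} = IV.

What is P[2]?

P[2] = 0xE

P[2]: E(K, 0x4) = 0xF; 0x1 ⊕ 0xF = 0xE.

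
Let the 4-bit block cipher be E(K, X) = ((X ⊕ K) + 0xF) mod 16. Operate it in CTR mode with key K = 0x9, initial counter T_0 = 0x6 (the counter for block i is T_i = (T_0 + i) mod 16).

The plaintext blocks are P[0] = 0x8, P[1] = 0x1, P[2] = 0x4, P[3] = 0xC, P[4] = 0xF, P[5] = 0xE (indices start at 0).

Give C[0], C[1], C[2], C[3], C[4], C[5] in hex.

C[0] = 0x6, C[1] = 0xC, C[2] = 0x4, C[3] = 0x3, C[4] = 0xD, C[5] = 0xF

CTR encryption: S_i = E(K, T_i) where T_i is the counter for block i; C_i = P_i ⊕ S_i.
C[0]: T = 0x6, S = E(K, T) = 0xE; 0x8 ⊕ 0xE = 0x6.
C[1]: T = 0x7, S = E(K, T) = 0xD; 0x1 ⊕ 0xD = 0xC.
C[2]: T = 0x8, S = E(K, T) = 0x0; 0x4 ⊕ 0x0 = 0x4.
C[3]: T = 0x9, S = E(K, T) = 0xF; 0xC ⊕ 0xF = 0x3.
C[4]: T = 0xA, S = E(K, T) = 0x2; 0xF ⊕ 0x2 = 0xD.
C[5]: T = 0xB, S = E(K, T) = 0x1; 0xE ⊕ 0x1 = 0xF.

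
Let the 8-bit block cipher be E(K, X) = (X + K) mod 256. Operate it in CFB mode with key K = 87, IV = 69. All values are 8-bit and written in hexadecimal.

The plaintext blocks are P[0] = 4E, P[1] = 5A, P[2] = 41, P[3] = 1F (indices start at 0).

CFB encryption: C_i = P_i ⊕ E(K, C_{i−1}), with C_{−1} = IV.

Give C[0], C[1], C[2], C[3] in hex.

C[0]: E(K, 69) = F0; 4E ⊕ F0 = BE.
C[1]: E(K, BE) = 45; 5A ⊕ 45 = 1F.
C[2]: E(K, 1F) = A6; 41 ⊕ A6 = E7.
C[3]: E(K, E7) = 6E; 1F ⊕ 6E = 71.

C[0] = BE, C[1] = 1F, C[2] = E7, C[3] = 71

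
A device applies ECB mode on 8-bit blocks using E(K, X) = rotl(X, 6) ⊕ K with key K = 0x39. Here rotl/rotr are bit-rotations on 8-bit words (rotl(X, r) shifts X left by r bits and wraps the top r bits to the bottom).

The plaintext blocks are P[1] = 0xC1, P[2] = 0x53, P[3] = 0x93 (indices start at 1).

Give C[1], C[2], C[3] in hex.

C[1] = 0x49, C[2] = 0xED, C[3] = 0xDD

ECB encryption: C_i = E(K, P_i).
C[1]: E(K, 0xC1) = 0x49.
C[2]: E(K, 0x53) = 0xED.
C[3]: E(K, 0x93) = 0xDD.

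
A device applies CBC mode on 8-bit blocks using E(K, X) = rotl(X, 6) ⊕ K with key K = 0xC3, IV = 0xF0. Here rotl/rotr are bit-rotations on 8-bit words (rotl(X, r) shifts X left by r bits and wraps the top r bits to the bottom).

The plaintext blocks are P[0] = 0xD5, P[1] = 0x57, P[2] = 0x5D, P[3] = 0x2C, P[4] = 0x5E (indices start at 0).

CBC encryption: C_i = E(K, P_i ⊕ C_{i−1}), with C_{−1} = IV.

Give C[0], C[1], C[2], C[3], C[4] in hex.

C[0]: P[0] ⊕ 0xF0 = 0x25; E(K, 0x25) = 0x8A.
C[1]: P[1] ⊕ 0x8A = 0xDD; E(K, 0xDD) = 0xB4.
C[2]: P[2] ⊕ 0xB4 = 0xE9; E(K, 0xE9) = 0xB9.
C[3]: P[3] ⊕ 0xB9 = 0x95; E(K, 0x95) = 0xA6.
C[4]: P[4] ⊕ 0xA6 = 0xF8; E(K, 0xF8) = 0xFD.

C[0] = 0x8A, C[1] = 0xB4, C[2] = 0xB9, C[3] = 0xA6, C[4] = 0xFD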